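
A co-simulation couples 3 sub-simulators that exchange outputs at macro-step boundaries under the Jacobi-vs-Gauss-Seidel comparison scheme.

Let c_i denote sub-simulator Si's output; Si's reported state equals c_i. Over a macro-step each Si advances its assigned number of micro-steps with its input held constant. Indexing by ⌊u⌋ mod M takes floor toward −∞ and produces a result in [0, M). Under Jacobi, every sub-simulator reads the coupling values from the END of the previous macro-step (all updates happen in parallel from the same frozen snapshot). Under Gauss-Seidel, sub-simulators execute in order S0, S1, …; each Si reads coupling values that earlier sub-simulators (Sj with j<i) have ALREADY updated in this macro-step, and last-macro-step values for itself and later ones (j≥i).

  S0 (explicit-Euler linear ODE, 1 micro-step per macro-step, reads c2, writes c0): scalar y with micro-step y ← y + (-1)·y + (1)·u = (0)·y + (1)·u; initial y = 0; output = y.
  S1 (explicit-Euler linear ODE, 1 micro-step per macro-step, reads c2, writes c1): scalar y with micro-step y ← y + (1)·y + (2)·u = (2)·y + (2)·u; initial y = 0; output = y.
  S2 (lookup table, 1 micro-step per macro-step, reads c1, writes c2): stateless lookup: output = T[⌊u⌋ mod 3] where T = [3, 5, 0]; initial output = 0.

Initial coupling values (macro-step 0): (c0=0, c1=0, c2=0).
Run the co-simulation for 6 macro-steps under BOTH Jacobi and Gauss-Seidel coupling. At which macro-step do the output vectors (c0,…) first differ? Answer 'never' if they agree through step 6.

first divergence at macro-step: never

[Jacobi] macro 1: S0 reads c2=0 → after 1×micro: 0; S1 reads c2=0 → after 1×micro: 0; S2 reads c1=0 → after 1×micro: 3 ⇒ (c0=0, c1=0, c2=3)
[Jacobi] macro 2: S0 reads c2=3 → after 1×micro: 3; S1 reads c2=3 → after 1×micro: 6; S2 reads c1=0 → after 1×micro: 3 ⇒ (c0=3, c1=6, c2=3)
[Jacobi] macro 3: S0 reads c2=3 → after 1×micro: 3; S1 reads c2=3 → after 1×micro: 18; S2 reads c1=6 → after 1×micro: 3 ⇒ (c0=3, c1=18, c2=3)
[Jacobi] macro 4: S0 reads c2=3 → after 1×micro: 3; S1 reads c2=3 → after 1×micro: 42; S2 reads c1=18 → after 1×micro: 3 ⇒ (c0=3, c1=42, c2=3)
[Jacobi] macro 5: S0 reads c2=3 → after 1×micro: 3; S1 reads c2=3 → after 1×micro: 90; S2 reads c1=42 → after 1×micro: 3 ⇒ (c0=3, c1=90, c2=3)
[Jacobi] macro 6: S0 reads c2=3 → after 1×micro: 3; S1 reads c2=3 → after 1×micro: 186; S2 reads c1=90 → after 1×micro: 3 ⇒ (c0=3, c1=186, c2=3)
[Gauss-Seidel] macro 1: S0 reads c2=0 → after 1×micro: 0; S1 reads c2=0 → after 1×micro: 0; S2 reads c1=0 → after 1×micro: 3 ⇒ (c0=0, c1=0, c2=3)
[Gauss-Seidel] macro 2: S0 reads c2=3 → after 1×micro: 3; S1 reads c2=3 → after 1×micro: 6; S2 reads c1=6 → after 1×micro: 3 ⇒ (c0=3, c1=6, c2=3)
[Gauss-Seidel] macro 3: S0 reads c2=3 → after 1×micro: 3; S1 reads c2=3 → after 1×micro: 18; S2 reads c1=18 → after 1×micro: 3 ⇒ (c0=3, c1=18, c2=3)
[Gauss-Seidel] macro 4: S0 reads c2=3 → after 1×micro: 3; S1 reads c2=3 → after 1×micro: 42; S2 reads c1=42 → after 1×micro: 3 ⇒ (c0=3, c1=42, c2=3)
[Gauss-Seidel] macro 5: S0 reads c2=3 → after 1×micro: 3; S1 reads c2=3 → after 1×micro: 90; S2 reads c1=90 → after 1×micro: 3 ⇒ (c0=3, c1=90, c2=3)
[Gauss-Seidel] macro 6: S0 reads c2=3 → after 1×micro: 3; S1 reads c2=3 → after 1×micro: 186; S2 reads c1=186 → after 1×micro: 3 ⇒ (c0=3, c1=186, c2=3)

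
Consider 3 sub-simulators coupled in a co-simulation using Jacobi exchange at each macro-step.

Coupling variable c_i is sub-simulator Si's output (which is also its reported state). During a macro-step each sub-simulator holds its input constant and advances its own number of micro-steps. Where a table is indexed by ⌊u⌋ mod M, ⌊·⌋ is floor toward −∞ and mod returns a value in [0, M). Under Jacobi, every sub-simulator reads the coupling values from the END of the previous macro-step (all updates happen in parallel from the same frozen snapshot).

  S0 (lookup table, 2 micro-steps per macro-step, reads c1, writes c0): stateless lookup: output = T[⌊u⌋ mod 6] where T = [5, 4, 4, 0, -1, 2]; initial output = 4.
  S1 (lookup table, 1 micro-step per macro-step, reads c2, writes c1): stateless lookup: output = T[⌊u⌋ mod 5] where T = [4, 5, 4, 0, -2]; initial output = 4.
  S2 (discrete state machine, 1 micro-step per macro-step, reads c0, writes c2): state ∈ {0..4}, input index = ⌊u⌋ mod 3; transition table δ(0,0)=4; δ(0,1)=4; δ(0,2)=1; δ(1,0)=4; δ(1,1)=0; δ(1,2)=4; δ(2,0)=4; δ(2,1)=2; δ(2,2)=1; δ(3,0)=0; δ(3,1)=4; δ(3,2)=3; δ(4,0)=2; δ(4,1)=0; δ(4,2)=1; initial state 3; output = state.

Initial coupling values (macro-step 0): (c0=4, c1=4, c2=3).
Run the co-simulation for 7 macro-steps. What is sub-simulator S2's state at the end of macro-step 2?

S2 state at macro-step 2 = 1

macro 1: S0 reads c1=4 → after 2×micro: -1; S1 reads c2=3 → after 1×micro: 0; S2 reads c0=4 → after 1×micro: 4 ⇒ (c0=-1, c1=0, c2=4)
macro 2: S0 reads c1=0 → after 2×micro: 5; S1 reads c2=4 → after 1×micro: -2; S2 reads c0=-1 → after 1×micro: 1 ⇒ (c0=5, c1=-2, c2=1)
macro 3: S0 reads c1=-2 → after 2×micro: -1; S1 reads c2=1 → after 1×micro: 5; S2 reads c0=5 → after 1×micro: 4 ⇒ (c0=-1, c1=5, c2=4)
macro 4: S0 reads c1=5 → after 2×micro: 2; S1 reads c2=4 → after 1×micro: -2; S2 reads c0=-1 → after 1×micro: 1 ⇒ (c0=2, c1=-2, c2=1)
macro 5: S0 reads c1=-2 → after 2×micro: -1; S1 reads c2=1 → after 1×micro: 5; S2 reads c0=2 → after 1×micro: 4 ⇒ (c0=-1, c1=5, c2=4)
macro 6: S0 reads c1=5 → after 2×micro: 2; S1 reads c2=4 → after 1×micro: -2; S2 reads c0=-1 → after 1×micro: 1 ⇒ (c0=2, c1=-2, c2=1)
macro 7: S0 reads c1=-2 → after 2×micro: -1; S1 reads c2=1 → after 1×micro: 5; S2 reads c0=2 → after 1×micro: 4 ⇒ (c0=-1, c1=5, c2=4)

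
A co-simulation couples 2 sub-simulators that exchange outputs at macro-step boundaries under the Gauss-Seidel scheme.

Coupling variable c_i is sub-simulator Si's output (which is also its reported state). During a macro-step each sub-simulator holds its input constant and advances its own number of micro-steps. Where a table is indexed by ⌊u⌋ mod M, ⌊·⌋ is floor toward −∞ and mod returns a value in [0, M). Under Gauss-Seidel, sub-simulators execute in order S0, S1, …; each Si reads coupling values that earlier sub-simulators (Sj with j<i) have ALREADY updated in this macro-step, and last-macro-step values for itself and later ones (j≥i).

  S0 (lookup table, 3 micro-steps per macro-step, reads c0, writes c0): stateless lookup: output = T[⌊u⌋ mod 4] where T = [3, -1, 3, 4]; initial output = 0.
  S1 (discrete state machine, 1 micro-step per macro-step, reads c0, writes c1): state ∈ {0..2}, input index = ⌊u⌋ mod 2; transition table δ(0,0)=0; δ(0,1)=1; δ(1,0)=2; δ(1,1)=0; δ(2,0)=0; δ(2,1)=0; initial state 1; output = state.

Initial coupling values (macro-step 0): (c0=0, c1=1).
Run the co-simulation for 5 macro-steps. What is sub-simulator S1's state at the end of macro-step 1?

S1 state at macro-step 1 = 0

macro 1: S0 reads c0=0 → after 3×micro: 3; S1 reads c0=3 → after 1×micro: 0 ⇒ (c0=3, c1=0)
macro 2: S0 reads c0=3 → after 3×micro: 4; S1 reads c0=4 → after 1×micro: 0 ⇒ (c0=4, c1=0)
macro 3: S0 reads c0=4 → after 3×micro: 3; S1 reads c0=3 → after 1×micro: 1 ⇒ (c0=3, c1=1)
macro 4: S0 reads c0=3 → after 3×micro: 4; S1 reads c0=4 → after 1×micro: 2 ⇒ (c0=4, c1=2)
macro 5: S0 reads c0=4 → after 3×micro: 3; S1 reads c0=3 → after 1×micro: 0 ⇒ (c0=3, c1=0)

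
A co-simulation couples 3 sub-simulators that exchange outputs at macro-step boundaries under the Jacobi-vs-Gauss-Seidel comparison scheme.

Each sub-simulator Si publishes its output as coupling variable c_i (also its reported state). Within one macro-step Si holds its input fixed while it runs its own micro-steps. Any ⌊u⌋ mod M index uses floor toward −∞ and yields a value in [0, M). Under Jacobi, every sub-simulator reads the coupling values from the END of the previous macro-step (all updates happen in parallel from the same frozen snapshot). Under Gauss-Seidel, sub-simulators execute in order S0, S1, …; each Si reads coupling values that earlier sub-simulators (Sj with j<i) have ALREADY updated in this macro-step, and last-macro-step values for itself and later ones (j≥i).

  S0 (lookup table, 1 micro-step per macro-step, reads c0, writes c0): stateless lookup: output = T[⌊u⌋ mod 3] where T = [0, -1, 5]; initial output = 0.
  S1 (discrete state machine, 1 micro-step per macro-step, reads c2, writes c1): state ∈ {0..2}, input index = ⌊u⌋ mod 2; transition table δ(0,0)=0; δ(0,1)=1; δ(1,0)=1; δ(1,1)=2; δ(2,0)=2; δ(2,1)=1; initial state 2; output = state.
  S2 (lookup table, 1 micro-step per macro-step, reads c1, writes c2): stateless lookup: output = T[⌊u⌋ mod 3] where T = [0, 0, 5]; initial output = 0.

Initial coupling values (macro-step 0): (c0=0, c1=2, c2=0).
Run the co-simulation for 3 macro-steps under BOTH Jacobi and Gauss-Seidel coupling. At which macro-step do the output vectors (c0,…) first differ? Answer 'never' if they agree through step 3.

first divergence at macro-step: 2

[Jacobi] macro 1: S0 reads c0=0 → after 1×micro: 0; S1 reads c2=0 → after 1×micro: 2; S2 reads c1=2 → after 1×micro: 5 ⇒ (c0=0, c1=2, c2=5)
[Jacobi] macro 2: S0 reads c0=0 → after 1×micro: 0; S1 reads c2=5 → after 1×micro: 1; S2 reads c1=2 → after 1×micro: 5 ⇒ (c0=0, c1=1, c2=5)
[Jacobi] macro 3: S0 reads c0=0 → after 1×micro: 0; S1 reads c2=5 → after 1×micro: 2; S2 reads c1=1 → after 1×micro: 0 ⇒ (c0=0, c1=2, c2=0)
[Gauss-Seidel] macro 1: S0 reads c0=0 → after 1×micro: 0; S1 reads c2=0 → after 1×micro: 2; S2 reads c1=2 → after 1×micro: 5 ⇒ (c0=0, c1=2, c2=5)
[Gauss-Seidel] macro 2: S0 reads c0=0 → after 1×micro: 0; S1 reads c2=5 → after 1×micro: 1; S2 reads c1=1 → after 1×micro: 0 ⇒ (c0=0, c1=1, c2=0)
[Gauss-Seidel] macro 3: S0 reads c0=0 → after 1×micro: 0; S1 reads c2=0 → after 1×micro: 1; S2 reads c1=1 → after 1×micro: 0 ⇒ (c0=0, c1=1, c2=0)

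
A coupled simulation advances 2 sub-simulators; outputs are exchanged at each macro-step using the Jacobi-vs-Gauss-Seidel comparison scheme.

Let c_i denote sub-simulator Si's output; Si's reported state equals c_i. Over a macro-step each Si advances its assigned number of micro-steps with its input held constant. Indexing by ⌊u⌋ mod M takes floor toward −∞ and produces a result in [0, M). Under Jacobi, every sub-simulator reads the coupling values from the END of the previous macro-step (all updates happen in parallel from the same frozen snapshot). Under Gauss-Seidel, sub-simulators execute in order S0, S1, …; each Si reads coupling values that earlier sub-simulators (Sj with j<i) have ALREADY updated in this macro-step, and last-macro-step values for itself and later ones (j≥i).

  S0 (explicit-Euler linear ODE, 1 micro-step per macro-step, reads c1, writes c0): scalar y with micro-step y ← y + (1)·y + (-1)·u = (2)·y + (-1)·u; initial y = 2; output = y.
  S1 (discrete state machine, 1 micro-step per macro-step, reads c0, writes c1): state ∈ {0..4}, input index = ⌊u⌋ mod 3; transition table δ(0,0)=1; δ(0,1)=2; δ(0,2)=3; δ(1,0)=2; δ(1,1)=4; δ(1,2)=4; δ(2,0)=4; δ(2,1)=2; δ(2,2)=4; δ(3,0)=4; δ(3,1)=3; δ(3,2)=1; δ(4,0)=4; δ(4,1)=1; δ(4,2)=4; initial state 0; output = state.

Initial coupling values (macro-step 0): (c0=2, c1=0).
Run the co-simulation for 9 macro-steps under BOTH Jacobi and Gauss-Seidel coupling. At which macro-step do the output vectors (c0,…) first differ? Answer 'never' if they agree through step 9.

first divergence at macro-step: 1

[Jacobi] macro 1: S0 reads c1=0 → after 1×micro: 4; S1 reads c0=2 → after 1×micro: 3 ⇒ (c0=4, c1=3)
[Jacobi] macro 2: S0 reads c1=3 → after 1×micro: 5; S1 reads c0=4 → after 1×micro: 3 ⇒ (c0=5, c1=3)
[Jacobi] macro 3: S0 reads c1=3 → after 1×micro: 7; S1 reads c0=5 → after 1×micro: 1 ⇒ (c0=7, c1=1)
[Jacobi] macro 4: S0 reads c1=1 → after 1×micro: 13; S1 reads c0=7 → after 1×micro: 4 ⇒ (c0=13, c1=4)
[Jacobi] macro 5: S0 reads c1=4 → after 1×micro: 22; S1 reads c0=13 → after 1×micro: 1 ⇒ (c0=22, c1=1)
[Jacobi] macro 6: S0 reads c1=1 → after 1×micro: 43; S1 reads c0=22 → after 1×micro: 4 ⇒ (c0=43, c1=4)
[Jacobi] macro 7: S0 reads c1=4 → after 1×micro: 82; S1 reads c0=43 → after 1×micro: 1 ⇒ (c0=82, c1=1)
[Jacobi] macro 8: S0 reads c1=1 → after 1×micro: 163; S1 reads c0=82 → after 1×micro: 4 ⇒ (c0=163, c1=4)
[Jacobi] macro 9: S0 reads c1=4 → after 1×micro: 322; S1 reads c0=163 → after 1×micro: 1 ⇒ (c0=322, c1=1)
[Gauss-Seidel] macro 1: S0 reads c1=0 → after 1×micro: 4; S1 reads c0=4 → after 1×micro: 2 ⇒ (c0=4, c1=2)
[Gauss-Seidel] macro 2: S0 reads c1=2 → after 1×micro: 6; S1 reads c0=6 → after 1×micro: 4 ⇒ (c0=6, c1=4)
[Gauss-Seidel] macro 3: S0 reads c1=4 → after 1×micro: 8; S1 reads c0=8 → after 1×micro: 4 ⇒ (c0=8, c1=4)
[Gauss-Seidel] macro 4: S0 reads c1=4 → after 1×micro: 12; S1 reads c0=12 → after 1×micro: 4 ⇒ (c0=12, c1=4)
[Gauss-Seidel] macro 5: S0 reads c1=4 → after 1×micro: 20; S1 reads c0=20 → after 1×micro: 4 ⇒ (c0=20, c1=4)
[Gauss-Seidel] macro 6: S0 reads c1=4 → after 1×micro: 36; S1 reads c0=36 → after 1×micro: 4 ⇒ (c0=36, c1=4)
[Gauss-Seidel] macro 7: S0 reads c1=4 → after 1×micro: 68; S1 reads c0=68 → after 1×micro: 4 ⇒ (c0=68, c1=4)
[Gauss-Seidel] macro 8: S0 reads c1=4 → after 1×micro: 132; S1 reads c0=132 → after 1×micro: 4 ⇒ (c0=132, c1=4)
[Gauss-Seidel] macro 9: S0 reads c1=4 → after 1×micro: 260; S1 reads c0=260 → after 1×micro: 4 ⇒ (c0=260, c1=4)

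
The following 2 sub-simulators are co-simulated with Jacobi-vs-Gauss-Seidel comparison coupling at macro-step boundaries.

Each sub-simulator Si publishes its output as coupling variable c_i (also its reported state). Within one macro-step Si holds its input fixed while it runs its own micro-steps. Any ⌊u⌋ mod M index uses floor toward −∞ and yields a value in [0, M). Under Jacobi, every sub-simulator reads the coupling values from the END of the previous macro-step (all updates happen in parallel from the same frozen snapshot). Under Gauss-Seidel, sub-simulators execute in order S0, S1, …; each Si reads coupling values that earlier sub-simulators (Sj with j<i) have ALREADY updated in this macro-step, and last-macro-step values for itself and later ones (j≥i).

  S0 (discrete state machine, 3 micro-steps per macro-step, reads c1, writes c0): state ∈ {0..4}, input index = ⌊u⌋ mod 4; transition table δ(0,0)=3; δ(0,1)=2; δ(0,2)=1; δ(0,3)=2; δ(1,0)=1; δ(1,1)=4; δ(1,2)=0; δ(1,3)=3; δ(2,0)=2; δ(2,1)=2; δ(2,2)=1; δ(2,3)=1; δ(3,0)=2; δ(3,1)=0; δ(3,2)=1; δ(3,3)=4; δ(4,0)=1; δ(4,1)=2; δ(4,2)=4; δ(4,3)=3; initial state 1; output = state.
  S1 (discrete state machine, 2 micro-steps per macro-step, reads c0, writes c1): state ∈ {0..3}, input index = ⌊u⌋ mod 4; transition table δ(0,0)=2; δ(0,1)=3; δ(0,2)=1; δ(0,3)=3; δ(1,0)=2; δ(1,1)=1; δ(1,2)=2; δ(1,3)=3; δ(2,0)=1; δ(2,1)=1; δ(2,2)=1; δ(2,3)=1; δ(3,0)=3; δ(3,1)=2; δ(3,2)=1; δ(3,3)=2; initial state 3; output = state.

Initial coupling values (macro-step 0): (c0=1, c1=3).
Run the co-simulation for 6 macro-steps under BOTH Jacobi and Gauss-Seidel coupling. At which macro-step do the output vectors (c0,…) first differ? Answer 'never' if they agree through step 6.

first divergence at macro-step: 2

[Jacobi] macro 1: S0 reads c1=3 → after 3×micro: 3; S1 reads c0=1 → after 2×micro: 1 ⇒ (c0=3, c1=1)
[Jacobi] macro 2: S0 reads c1=1 → after 3×micro: 2; S1 reads c0=3 → after 2×micro: 2 ⇒ (c0=2, c1=2)
[Jacobi] macro 3: S0 reads c1=2 → after 3×micro: 1; S1 reads c0=2 → after 2×micro: 2 ⇒ (c0=1, c1=2)
[Jacobi] macro 4: S0 reads c1=2 → after 3×micro: 0; S1 reads c0=1 → after 2×micro: 1 ⇒ (c0=0, c1=1)
[Jacobi] macro 5: S0 reads c1=1 → after 3×micro: 2; S1 reads c0=0 → after 2×micro: 1 ⇒ (c0=2, c1=1)
[Jacobi] macro 6: S0 reads c1=1 → after 3×micro: 2; S1 reads c0=2 → after 2×micro: 1 ⇒ (c0=2, c1=1)
[Gauss-Seidel] macro 1: S0 reads c1=3 → after 3×micro: 3; S1 reads c0=3 → after 2×micro: 1 ⇒ (c0=3, c1=1)
[Gauss-Seidel] macro 2: S0 reads c1=1 → after 3×micro: 2; S1 reads c0=2 → after 2×micro: 1 ⇒ (c0=2, c1=1)
[Gauss-Seidel] macro 3: S0 reads c1=1 → after 3×micro: 2; S1 reads c0=2 → after 2×micro: 1 ⇒ (c0=2, c1=1)
[Gauss-Seidel] macro 4: S0 reads c1=1 → after 3×micro: 2; S1 reads c0=2 → after 2×micro: 1 ⇒ (c0=2, c1=1)
[Gauss-Seidel] macro 5: S0 reads c1=1 → after 3×micro: 2; S1 reads c0=2 → after 2×micro: 1 ⇒ (c0=2, c1=1)
[Gauss-Seidel] macro 6: S0 reads c1=1 → after 3×micro: 2; S1 reads c0=2 → after 2×micro: 1 ⇒ (c0=2, c1=1)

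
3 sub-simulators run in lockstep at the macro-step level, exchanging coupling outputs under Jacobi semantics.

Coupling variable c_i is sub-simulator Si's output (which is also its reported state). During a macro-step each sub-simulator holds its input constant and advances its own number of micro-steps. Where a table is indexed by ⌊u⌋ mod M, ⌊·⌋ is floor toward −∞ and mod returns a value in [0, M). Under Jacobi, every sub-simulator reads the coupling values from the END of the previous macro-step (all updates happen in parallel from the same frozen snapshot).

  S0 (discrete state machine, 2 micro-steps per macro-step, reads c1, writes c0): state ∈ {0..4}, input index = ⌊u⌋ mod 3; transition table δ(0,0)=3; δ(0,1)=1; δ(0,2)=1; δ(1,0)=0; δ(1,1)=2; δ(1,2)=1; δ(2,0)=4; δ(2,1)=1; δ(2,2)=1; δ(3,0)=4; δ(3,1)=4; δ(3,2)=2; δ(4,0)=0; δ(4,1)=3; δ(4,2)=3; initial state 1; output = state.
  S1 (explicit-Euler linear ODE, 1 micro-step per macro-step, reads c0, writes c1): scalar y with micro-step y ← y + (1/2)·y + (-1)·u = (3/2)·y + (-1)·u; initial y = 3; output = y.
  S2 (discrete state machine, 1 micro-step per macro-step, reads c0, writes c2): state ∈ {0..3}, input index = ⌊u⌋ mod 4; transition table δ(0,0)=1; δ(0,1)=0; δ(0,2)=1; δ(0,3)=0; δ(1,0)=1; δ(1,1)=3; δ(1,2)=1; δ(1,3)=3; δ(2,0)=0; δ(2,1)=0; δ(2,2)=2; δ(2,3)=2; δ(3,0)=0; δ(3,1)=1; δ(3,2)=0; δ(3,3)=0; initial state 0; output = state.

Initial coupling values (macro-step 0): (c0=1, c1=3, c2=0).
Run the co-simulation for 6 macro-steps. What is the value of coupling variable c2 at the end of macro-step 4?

c2 at macro-step 4 = 3

macro 1: S0 reads c1=3 → after 2×micro: 3; S1 reads c0=1 → after 1×micro: 7/2; S2 reads c0=1 → after 1×micro: 0 ⇒ (c0=3, c1=7/2, c2=0)
macro 2: S0 reads c1=7/2 → after 2×micro: 0; S1 reads c0=3 → after 1×micro: 9/4; S2 reads c0=3 → after 1×micro: 0 ⇒ (c0=0, c1=9/4, c2=0)
macro 3: S0 reads c1=9/4 → after 2×micro: 1; S1 reads c0=0 → after 1×micro: 27/8; S2 reads c0=0 → after 1×micro: 1 ⇒ (c0=1, c1=27/8, c2=1)
macro 4: S0 reads c1=27/8 → after 2×micro: 3; S1 reads c0=1 → after 1×micro: 65/16; S2 reads c0=1 → after 1×micro: 3 ⇒ (c0=3, c1=65/16, c2=3)
macro 5: S0 reads c1=65/16 → after 2×micro: 3; S1 reads c0=3 → after 1×micro: 99/32; S2 reads c0=3 → after 1×micro: 0 ⇒ (c0=3, c1=99/32, c2=0)
macro 6: S0 reads c1=99/32 → after 2×micro: 0; S1 reads c0=3 → after 1×micro: 105/64; S2 reads c0=3 → after 1×micro: 0 ⇒ (c0=0, c1=105/64, c2=0)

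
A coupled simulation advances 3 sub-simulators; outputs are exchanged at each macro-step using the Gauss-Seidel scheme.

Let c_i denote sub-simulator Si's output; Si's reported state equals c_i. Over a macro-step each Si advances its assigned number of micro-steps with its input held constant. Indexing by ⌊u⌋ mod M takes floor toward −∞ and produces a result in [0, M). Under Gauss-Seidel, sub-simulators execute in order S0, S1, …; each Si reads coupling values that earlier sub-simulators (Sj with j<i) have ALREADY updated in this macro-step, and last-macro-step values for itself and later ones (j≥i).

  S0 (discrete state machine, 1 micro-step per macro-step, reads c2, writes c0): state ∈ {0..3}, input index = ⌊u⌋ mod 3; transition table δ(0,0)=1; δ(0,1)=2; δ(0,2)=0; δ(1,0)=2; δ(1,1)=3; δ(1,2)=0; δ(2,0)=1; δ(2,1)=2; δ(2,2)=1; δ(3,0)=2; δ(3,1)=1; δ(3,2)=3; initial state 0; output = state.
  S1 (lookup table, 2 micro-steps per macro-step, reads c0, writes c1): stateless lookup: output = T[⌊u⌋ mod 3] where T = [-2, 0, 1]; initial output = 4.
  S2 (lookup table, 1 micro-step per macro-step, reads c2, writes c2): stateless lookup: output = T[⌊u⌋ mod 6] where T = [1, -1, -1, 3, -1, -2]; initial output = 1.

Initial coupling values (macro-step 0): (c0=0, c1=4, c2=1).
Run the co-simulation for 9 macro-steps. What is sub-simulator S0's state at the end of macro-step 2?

S0 state at macro-step 2 = 1

macro 1: S0 reads c2=1 → after 1×micro: 2; S1 reads c0=2 → after 2×micro: 1; S2 reads c2=1 → after 1×micro: -1 ⇒ (c0=2, c1=1, c2=-1)
macro 2: S0 reads c2=-1 → after 1×micro: 1; S1 reads c0=1 → after 2×micro: 0; S2 reads c2=-1 → after 1×micro: -2 ⇒ (c0=1, c1=0, c2=-2)
macro 3: S0 reads c2=-2 → after 1×micro: 3; S1 reads c0=3 → after 2×micro: -2; S2 reads c2=-2 → after 1×micro: -1 ⇒ (c0=3, c1=-2, c2=-1)
macro 4: S0 reads c2=-1 → after 1×micro: 3; S1 reads c0=3 → after 2×micro: -2; S2 reads c2=-1 → after 1×micro: -2 ⇒ (c0=3, c1=-2, c2=-2)
macro 5: S0 reads c2=-2 → after 1×micro: 1; S1 reads c0=1 → after 2×micro: 0; S2 reads c2=-2 → after 1×micro: -1 ⇒ (c0=1, c1=0, c2=-1)
macro 6: S0 reads c2=-1 → after 1×micro: 0; S1 reads c0=0 → after 2×micro: -2; S2 reads c2=-1 → after 1×micro: -2 ⇒ (c0=0, c1=-2, c2=-2)
macro 7: S0 reads c2=-2 → after 1×micro: 2; S1 reads c0=2 → after 2×micro: 1; S2 reads c2=-2 → after 1×micro: -1 ⇒ (c0=2, c1=1, c2=-1)
macro 8: S0 reads c2=-1 → after 1×micro: 1; S1 reads c0=1 → after 2×micro: 0; S2 reads c2=-1 → after 1×micro: -2 ⇒ (c0=1, c1=0, c2=-2)
macro 9: S0 reads c2=-2 → after 1×micro: 3; S1 reads c0=3 → after 2×micro: -2; S2 reads c2=-2 → after 1×micro: -1 ⇒ (c0=3, c1=-2, c2=-1)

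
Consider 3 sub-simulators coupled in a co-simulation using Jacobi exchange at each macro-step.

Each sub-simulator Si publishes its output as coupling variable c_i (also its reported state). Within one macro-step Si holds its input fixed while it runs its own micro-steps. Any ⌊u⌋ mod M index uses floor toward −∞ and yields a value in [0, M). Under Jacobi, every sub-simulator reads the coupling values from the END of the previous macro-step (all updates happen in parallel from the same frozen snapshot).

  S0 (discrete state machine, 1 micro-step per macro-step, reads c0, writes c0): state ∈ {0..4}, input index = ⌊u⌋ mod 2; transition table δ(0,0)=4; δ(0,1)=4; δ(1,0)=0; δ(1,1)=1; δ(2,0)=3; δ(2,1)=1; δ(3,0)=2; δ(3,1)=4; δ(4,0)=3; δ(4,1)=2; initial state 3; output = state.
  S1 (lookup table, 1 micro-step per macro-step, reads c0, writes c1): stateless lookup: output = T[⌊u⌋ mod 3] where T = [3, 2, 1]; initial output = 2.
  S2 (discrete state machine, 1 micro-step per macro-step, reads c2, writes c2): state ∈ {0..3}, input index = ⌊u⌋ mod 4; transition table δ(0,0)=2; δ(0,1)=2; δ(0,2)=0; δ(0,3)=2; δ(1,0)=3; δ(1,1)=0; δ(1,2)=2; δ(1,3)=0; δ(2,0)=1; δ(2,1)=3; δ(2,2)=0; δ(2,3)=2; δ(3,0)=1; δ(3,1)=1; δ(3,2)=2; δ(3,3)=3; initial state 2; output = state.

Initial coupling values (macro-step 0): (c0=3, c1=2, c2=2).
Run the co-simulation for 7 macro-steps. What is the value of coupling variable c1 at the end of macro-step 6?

macro 1: S0 reads c0=3 → after 1×micro: 4; S1 reads c0=3 → after 1×micro: 3; S2 reads c2=2 → after 1×micro: 0 ⇒ (c0=4, c1=3, c2=0)
macro 2: S0 reads c0=4 → after 1×micro: 3; S1 reads c0=4 → after 1×micro: 2; S2 reads c2=0 → after 1×micro: 2 ⇒ (c0=3, c1=2, c2=2)
macro 3: S0 reads c0=3 → after 1×micro: 4; S1 reads c0=3 → after 1×micro: 3; S2 reads c2=2 → after 1×micro: 0 ⇒ (c0=4, c1=3, c2=0)
macro 4: S0 reads c0=4 → after 1×micro: 3; S1 reads c0=4 → after 1×micro: 2; S2 reads c2=0 → after 1×micro: 2 ⇒ (c0=3, c1=2, c2=2)
macro 5: S0 reads c0=3 → after 1×micro: 4; S1 reads c0=3 → after 1×micro: 3; S2 reads c2=2 → after 1×micro: 0 ⇒ (c0=4, c1=3, c2=0)
macro 6: S0 reads c0=4 → after 1×micro: 3; S1 reads c0=4 → after 1×micro: 2; S2 reads c2=0 → after 1×micro: 2 ⇒ (c0=3, c1=2, c2=2)
macro 7: S0 reads c0=3 → after 1×micro: 4; S1 reads c0=3 → after 1×micro: 3; S2 reads c2=2 → after 1×micro: 0 ⇒ (c0=4, c1=3, c2=0)

c1 at macro-step 6 = 2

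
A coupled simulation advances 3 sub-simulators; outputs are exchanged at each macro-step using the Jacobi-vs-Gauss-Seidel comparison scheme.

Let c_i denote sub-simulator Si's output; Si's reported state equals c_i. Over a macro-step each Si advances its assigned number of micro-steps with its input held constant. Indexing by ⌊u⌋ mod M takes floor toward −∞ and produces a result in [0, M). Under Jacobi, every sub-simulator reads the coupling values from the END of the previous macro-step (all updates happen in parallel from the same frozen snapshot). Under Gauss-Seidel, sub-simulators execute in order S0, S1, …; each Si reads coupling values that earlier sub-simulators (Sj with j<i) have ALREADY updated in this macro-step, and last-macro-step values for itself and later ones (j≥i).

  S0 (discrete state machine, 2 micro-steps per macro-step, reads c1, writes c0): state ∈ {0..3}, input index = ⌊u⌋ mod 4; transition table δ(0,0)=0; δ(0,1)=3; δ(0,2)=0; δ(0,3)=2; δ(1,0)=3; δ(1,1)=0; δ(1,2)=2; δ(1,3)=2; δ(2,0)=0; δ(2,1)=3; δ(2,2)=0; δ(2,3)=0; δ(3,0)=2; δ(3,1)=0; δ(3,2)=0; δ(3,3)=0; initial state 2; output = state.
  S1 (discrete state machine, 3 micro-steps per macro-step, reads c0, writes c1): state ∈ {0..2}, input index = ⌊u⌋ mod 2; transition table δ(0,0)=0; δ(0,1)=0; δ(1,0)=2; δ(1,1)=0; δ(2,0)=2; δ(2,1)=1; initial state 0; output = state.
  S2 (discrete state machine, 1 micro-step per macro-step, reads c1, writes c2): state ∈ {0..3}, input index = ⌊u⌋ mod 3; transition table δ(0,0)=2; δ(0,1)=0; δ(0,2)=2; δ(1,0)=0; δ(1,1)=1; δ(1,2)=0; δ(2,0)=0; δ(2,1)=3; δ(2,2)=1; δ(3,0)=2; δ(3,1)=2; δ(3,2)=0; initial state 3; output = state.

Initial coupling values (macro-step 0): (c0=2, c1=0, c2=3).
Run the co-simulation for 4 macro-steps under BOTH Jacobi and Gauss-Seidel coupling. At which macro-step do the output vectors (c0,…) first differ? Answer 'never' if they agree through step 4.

first divergence at macro-step: never

[Jacobi] macro 1: S0 reads c1=0 → after 2×micro: 0; S1 reads c0=2 → after 3×micro: 0; S2 reads c1=0 → after 1×micro: 2 ⇒ (c0=0, c1=0, c2=2)
[Jacobi] macro 2: S0 reads c1=0 → after 2×micro: 0; S1 reads c0=0 → after 3×micro: 0; S2 reads c1=0 → after 1×micro: 0 ⇒ (c0=0, c1=0, c2=0)
[Jacobi] macro 3: S0 reads c1=0 → after 2×micro: 0; S1 reads c0=0 → after 3×micro: 0; S2 reads c1=0 → after 1×micro: 2 ⇒ (c0=0, c1=0, c2=2)
[Jacobi] macro 4: S0 reads c1=0 → after 2×micro: 0; S1 reads c0=0 → after 3×micro: 0; S2 reads c1=0 → after 1×micro: 0 ⇒ (c0=0, c1=0, c2=0)
[Gauss-Seidel] macro 1: S0 reads c1=0 → after 2×micro: 0; S1 reads c0=0 → after 3×micro: 0; S2 reads c1=0 → after 1×micro: 2 ⇒ (c0=0, c1=0, c2=2)
[Gauss-Seidel] macro 2: S0 reads c1=0 → after 2×micro: 0; S1 reads c0=0 → after 3×micro: 0; S2 reads c1=0 → after 1×micro: 0 ⇒ (c0=0, c1=0, c2=0)
[Gauss-Seidel] macro 3: S0 reads c1=0 → after 2×micro: 0; S1 reads c0=0 → after 3×micro: 0; S2 reads c1=0 → after 1×micro: 2 ⇒ (c0=0, c1=0, c2=2)
[Gauss-Seidel] macro 4: S0 reads c1=0 → after 2×micro: 0; S1 reads c0=0 → after 3×micro: 0; S2 reads c1=0 → after 1×micro: 0 ⇒ (c0=0, c1=0, c2=0)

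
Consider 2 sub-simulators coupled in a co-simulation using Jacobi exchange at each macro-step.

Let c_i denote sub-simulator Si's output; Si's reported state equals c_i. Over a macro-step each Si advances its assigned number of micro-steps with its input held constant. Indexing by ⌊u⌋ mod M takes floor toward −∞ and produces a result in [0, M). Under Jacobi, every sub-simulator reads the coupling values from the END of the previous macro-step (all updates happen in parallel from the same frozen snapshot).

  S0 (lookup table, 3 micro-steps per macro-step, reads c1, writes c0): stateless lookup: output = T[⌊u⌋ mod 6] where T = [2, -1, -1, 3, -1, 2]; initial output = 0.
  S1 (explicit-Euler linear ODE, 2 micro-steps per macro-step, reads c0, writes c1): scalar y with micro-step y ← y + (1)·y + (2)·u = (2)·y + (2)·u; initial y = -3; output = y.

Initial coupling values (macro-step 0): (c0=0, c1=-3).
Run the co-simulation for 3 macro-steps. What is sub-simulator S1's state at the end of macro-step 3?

S1 state at macro-step 3 = -108

macro 1: S0 reads c1=-3 → after 3×micro: 3; S1 reads c0=0 → after 2×micro: -12 ⇒ (c0=3, c1=-12)
macro 2: S0 reads c1=-12 → after 3×micro: 2; S1 reads c0=3 → after 2×micro: -30 ⇒ (c0=2, c1=-30)
macro 3: S0 reads c1=-30 → after 3×micro: 2; S1 reads c0=2 → after 2×micro: -108 ⇒ (c0=2, c1=-108)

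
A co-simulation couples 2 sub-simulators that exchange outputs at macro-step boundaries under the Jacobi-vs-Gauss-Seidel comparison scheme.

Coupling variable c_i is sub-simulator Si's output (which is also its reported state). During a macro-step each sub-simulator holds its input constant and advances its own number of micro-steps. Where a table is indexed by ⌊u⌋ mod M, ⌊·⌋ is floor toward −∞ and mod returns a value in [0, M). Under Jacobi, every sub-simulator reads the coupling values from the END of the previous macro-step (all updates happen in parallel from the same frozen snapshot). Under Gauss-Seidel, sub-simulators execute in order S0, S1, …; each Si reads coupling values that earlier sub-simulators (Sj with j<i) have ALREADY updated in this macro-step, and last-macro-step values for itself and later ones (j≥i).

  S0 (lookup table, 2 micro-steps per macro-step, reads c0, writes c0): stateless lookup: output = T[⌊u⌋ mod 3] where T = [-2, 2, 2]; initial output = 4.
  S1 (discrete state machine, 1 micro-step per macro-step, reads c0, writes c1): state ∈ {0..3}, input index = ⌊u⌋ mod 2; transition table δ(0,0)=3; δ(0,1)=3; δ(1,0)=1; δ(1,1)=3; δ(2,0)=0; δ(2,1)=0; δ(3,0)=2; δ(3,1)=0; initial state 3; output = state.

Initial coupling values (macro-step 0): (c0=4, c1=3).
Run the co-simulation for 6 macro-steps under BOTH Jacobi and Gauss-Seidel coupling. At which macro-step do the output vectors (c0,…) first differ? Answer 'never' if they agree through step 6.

[Jacobi] macro 1: S0 reads c0=4 → after 2×micro: 2; S1 reads c0=4 → after 1×micro: 2 ⇒ (c0=2, c1=2)
[Jacobi] macro 2: S0 reads c0=2 → after 2×micro: 2; S1 reads c0=2 → after 1×micro: 0 ⇒ (c0=2, c1=0)
[Jacobi] macro 3: S0 reads c0=2 → after 2×micro: 2; S1 reads c0=2 → after 1×micro: 3 ⇒ (c0=2, c1=3)
[Jacobi] macro 4: S0 reads c0=2 → after 2×micro: 2; S1 reads c0=2 → after 1×micro: 2 ⇒ (c0=2, c1=2)
[Jacobi] macro 5: S0 reads c0=2 → after 2×micro: 2; S1 reads c0=2 → after 1×micro: 0 ⇒ (c0=2, c1=0)
[Jacobi] macro 6: S0 reads c0=2 → after 2×micro: 2; S1 reads c0=2 → after 1×micro: 3 ⇒ (c0=2, c1=3)
[Gauss-Seidel] macro 1: S0 reads c0=4 → after 2×micro: 2; S1 reads c0=2 → after 1×micro: 2 ⇒ (c0=2, c1=2)
[Gauss-Seidel] macro 2: S0 reads c0=2 → after 2×micro: 2; S1 reads c0=2 → after 1×micro: 0 ⇒ (c0=2, c1=0)
[Gauss-Seidel] macro 3: S0 reads c0=2 → after 2×micro: 2; S1 reads c0=2 → after 1×micro: 3 ⇒ (c0=2, c1=3)
[Gauss-Seidel] macro 4: S0 reads c0=2 → after 2×micro: 2; S1 reads c0=2 → after 1×micro: 2 ⇒ (c0=2, c1=2)
[Gauss-Seidel] macro 5: S0 reads c0=2 → after 2×micro: 2; S1 reads c0=2 → after 1×micro: 0 ⇒ (c0=2, c1=0)
[Gauss-Seidel] macro 6: S0 reads c0=2 → after 2×micro: 2; S1 reads c0=2 → after 1×micro: 3 ⇒ (c0=2, c1=3)

first divergence at macro-step: never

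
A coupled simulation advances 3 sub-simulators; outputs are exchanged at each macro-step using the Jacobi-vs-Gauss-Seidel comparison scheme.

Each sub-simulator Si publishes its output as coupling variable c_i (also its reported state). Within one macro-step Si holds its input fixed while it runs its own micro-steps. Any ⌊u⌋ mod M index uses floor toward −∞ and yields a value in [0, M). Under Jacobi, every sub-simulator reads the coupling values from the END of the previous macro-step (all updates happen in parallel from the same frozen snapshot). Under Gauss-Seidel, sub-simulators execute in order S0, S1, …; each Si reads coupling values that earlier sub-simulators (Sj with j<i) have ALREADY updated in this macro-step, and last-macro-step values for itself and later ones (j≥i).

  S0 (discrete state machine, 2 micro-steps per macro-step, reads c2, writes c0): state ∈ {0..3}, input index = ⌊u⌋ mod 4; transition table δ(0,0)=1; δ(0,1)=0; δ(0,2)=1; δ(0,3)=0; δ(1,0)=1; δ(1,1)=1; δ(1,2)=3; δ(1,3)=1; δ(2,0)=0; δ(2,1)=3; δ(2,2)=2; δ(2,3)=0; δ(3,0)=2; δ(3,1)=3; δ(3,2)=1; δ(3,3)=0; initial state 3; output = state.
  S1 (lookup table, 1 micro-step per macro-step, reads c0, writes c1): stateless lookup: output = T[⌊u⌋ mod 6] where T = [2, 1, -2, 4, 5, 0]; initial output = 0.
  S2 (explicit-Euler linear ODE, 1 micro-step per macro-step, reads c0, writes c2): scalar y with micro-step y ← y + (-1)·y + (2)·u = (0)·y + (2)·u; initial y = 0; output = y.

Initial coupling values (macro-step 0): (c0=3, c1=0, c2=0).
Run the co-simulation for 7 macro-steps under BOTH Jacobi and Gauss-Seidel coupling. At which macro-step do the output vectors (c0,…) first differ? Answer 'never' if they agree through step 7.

[Jacobi] macro 1: S0 reads c2=0 → after 2×micro: 0; S1 reads c0=3 → after 1×micro: 4; S2 reads c0=3 → after 1×micro: 6 ⇒ (c0=0, c1=4, c2=6)
[Jacobi] macro 2: S0 reads c2=6 → after 2×micro: 3; S1 reads c0=0 → after 1×micro: 2; S2 reads c0=0 → after 1×micro: 0 ⇒ (c0=3, c1=2, c2=0)
[Jacobi] macro 3: S0 reads c2=0 → after 2×micro: 0; S1 reads c0=3 → after 1×micro: 4; S2 reads c0=3 → after 1×micro: 6 ⇒ (c0=0, c1=4, c2=6)
[Jacobi] macro 4: S0 reads c2=6 → after 2×micro: 3; S1 reads c0=0 → after 1×micro: 2; S2 reads c0=0 → after 1×micro: 0 ⇒ (c0=3, c1=2, c2=0)
[Jacobi] macro 5: S0 reads c2=0 → after 2×micro: 0; S1 reads c0=3 → after 1×micro: 4; S2 reads c0=3 → after 1×micro: 6 ⇒ (c0=0, c1=4, c2=6)
[Jacobi] macro 6: S0 reads c2=6 → after 2×micro: 3; S1 reads c0=0 → after 1×micro: 2; S2 reads c0=0 → after 1×micro: 0 ⇒ (c0=3, c1=2, c2=0)
[Jacobi] macro 7: S0 reads c2=0 → after 2×micro: 0; S1 reads c0=3 → after 1×micro: 4; S2 reads c0=3 → after 1×micro: 6 ⇒ (c0=0, c1=4, c2=6)
[Gauss-Seidel] macro 1: S0 reads c2=0 → after 2×micro: 0; S1 reads c0=0 → after 1×micro: 2; S2 reads c0=0 → after 1×micro: 0 ⇒ (c0=0, c1=2, c2=0)
[Gauss-Seidel] macro 2: S0 reads c2=0 → after 2×micro: 1; S1 reads c0=1 → after 1×micro: 1; S2 reads c0=1 → after 1×micro: 2 ⇒ (c0=1, c1=1, c2=2)
[Gauss-Seidel] macro 3: S0 reads c2=2 → after 2×micro: 1; S1 reads c0=1 → after 1×micro: 1; S2 reads c0=1 → after 1×micro: 2 ⇒ (c0=1, c1=1, c2=2)
[Gauss-Seidel] macro 4: S0 reads c2=2 → after 2×micro: 1; S1 reads c0=1 → after 1×micro: 1; S2 reads c0=1 → after 1×micro: 2 ⇒ (c0=1, c1=1, c2=2)
[Gauss-Seidel] macro 5: S0 reads c2=2 → after 2×micro: 1; S1 reads c0=1 → after 1×micro: 1; S2 reads c0=1 → after 1×micro: 2 ⇒ (c0=1, c1=1, c2=2)
[Gauss-Seidel] macro 6: S0 reads c2=2 → after 2×micro: 1; S1 reads c0=1 → after 1×micro: 1; S2 reads c0=1 → after 1×micro: 2 ⇒ (c0=1, c1=1, c2=2)
[Gauss-Seidel] macro 7: S0 reads c2=2 → after 2×micro: 1; S1 reads c0=1 → after 1×micro: 1; S2 reads c0=1 → after 1×micro: 2 ⇒ (c0=1, c1=1, c2=2)

first divergence at macro-step: 1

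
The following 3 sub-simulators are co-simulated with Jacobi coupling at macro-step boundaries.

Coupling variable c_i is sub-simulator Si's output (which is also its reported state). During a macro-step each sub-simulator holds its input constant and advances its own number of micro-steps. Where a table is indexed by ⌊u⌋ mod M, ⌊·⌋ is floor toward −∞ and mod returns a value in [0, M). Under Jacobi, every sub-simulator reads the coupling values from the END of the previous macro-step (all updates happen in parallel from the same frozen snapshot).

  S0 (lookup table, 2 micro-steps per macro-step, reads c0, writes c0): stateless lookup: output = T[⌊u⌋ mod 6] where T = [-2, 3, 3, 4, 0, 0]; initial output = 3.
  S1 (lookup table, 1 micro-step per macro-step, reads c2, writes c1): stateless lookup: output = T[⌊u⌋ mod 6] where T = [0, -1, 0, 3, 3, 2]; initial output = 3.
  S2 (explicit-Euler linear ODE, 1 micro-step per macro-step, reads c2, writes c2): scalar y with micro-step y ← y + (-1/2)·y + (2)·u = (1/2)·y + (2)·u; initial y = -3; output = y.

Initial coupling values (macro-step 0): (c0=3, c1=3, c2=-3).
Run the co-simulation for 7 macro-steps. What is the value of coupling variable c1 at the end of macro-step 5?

c1 at macro-step 5 = 0

macro 1: S0 reads c0=3 → after 2×micro: 4; S1 reads c2=-3 → after 1×micro: 3; S2 reads c2=-3 → after 1×micro: -15/2 ⇒ (c0=4, c1=3, c2=-15/2)
macro 2: S0 reads c0=4 → after 2×micro: 0; S1 reads c2=-15/2 → after 1×micro: 3; S2 reads c2=-15/2 → after 1×micro: -75/4 ⇒ (c0=0, c1=3, c2=-75/4)
macro 3: S0 reads c0=0 → after 2×micro: -2; S1 reads c2=-75/4 → after 1×micro: 2; S2 reads c2=-75/4 → after 1×micro: -375/8 ⇒ (c0=-2, c1=2, c2=-375/8)
macro 4: S0 reads c0=-2 → after 2×micro: 0; S1 reads c2=-375/8 → after 1×micro: -1; S2 reads c2=-375/8 → after 1×micro: -1875/16 ⇒ (c0=0, c1=-1, c2=-1875/16)
macro 5: S0 reads c0=0 → after 2×micro: -2; S1 reads c2=-1875/16 → after 1×micro: 0; S2 reads c2=-1875/16 → after 1×micro: -9375/32 ⇒ (c0=-2, c1=0, c2=-9375/32)
macro 6: S0 reads c0=-2 → after 2×micro: 0; S1 reads c2=-9375/32 → after 1×micro: -1; S2 reads c2=-9375/32 → after 1×micro: -46875/64 ⇒ (c0=0, c1=-1, c2=-46875/64)
macro 7: S0 reads c0=0 → after 2×micro: -2; S1 reads c2=-46875/64 → after 1×micro: 2; S2 reads c2=-46875/64 → after 1×micro: -234375/128 ⇒ (c0=-2, c1=2, c2=-234375/128)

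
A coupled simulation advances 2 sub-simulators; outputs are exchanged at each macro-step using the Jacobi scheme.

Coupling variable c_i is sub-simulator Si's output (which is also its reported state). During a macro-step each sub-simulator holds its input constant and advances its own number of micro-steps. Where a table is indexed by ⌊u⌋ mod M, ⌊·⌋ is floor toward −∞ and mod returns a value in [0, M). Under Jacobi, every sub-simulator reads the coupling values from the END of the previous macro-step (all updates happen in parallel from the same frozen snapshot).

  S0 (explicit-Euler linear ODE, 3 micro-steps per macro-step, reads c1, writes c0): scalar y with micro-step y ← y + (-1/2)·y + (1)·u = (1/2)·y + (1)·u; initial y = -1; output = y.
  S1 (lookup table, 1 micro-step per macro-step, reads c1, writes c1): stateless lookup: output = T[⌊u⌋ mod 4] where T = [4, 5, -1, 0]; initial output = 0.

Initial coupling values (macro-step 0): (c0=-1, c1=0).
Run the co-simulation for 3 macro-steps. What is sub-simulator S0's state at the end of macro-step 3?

S0 state at macro-step 3 = 4031/512

macro 1: S0 reads c1=0 → after 3×micro: -1/8; S1 reads c1=0 → after 1×micro: 4 ⇒ (c0=-1/8, c1=4)
macro 2: S0 reads c1=4 → after 3×micro: 447/64; S1 reads c1=4 → after 1×micro: 4 ⇒ (c0=447/64, c1=4)
macro 3: S0 reads c1=4 → after 3×micro: 4031/512; S1 reads c1=4 → after 1×micro: 4 ⇒ (c0=4031/512, c1=4)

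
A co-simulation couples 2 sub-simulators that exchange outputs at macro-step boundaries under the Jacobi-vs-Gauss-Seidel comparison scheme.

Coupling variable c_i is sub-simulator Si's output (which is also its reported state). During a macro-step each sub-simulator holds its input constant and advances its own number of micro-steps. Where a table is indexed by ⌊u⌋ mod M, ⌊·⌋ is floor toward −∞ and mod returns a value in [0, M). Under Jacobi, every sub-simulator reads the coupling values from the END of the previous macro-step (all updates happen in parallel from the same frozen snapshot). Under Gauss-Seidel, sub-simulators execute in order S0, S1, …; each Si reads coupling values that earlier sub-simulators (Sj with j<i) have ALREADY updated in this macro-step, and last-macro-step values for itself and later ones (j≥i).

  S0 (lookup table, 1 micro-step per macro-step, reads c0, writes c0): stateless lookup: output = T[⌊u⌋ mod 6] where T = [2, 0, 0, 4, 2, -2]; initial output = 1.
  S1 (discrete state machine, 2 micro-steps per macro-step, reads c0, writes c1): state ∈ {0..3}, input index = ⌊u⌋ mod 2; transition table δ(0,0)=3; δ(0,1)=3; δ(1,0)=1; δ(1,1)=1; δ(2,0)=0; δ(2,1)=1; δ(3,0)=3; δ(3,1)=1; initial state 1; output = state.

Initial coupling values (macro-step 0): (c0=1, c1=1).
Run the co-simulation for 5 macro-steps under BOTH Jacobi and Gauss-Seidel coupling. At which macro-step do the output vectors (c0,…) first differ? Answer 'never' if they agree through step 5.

first divergence at macro-step: never

[Jacobi] macro 1: S0 reads c0=1 → after 1×micro: 0; S1 reads c0=1 → after 2×micro: 1 ⇒ (c0=0, c1=1)
[Jacobi] macro 2: S0 reads c0=0 → after 1×micro: 2; S1 reads c0=0 → after 2×micro: 1 ⇒ (c0=2, c1=1)
[Jacobi] macro 3: S0 reads c0=2 → after 1×micro: 0; S1 reads c0=2 → after 2×micro: 1 ⇒ (c0=0, c1=1)
[Jacobi] macro 4: S0 reads c0=0 → after 1×micro: 2; S1 reads c0=0 → after 2×micro: 1 ⇒ (c0=2, c1=1)
[Jacobi] macro 5: S0 reads c0=2 → after 1×micro: 0; S1 reads c0=2 → after 2×micro: 1 ⇒ (c0=0, c1=1)
[Gauss-Seidel] macro 1: S0 reads c0=1 → after 1×micro: 0; S1 reads c0=0 → after 2×micro: 1 ⇒ (c0=0, c1=1)
[Gauss-Seidel] macro 2: S0 reads c0=0 → after 1×micro: 2; S1 reads c0=2 → after 2×micro: 1 ⇒ (c0=2, c1=1)
[Gauss-Seidel] macro 3: S0 reads c0=2 → after 1×micro: 0; S1 reads c0=0 → after 2×micro: 1 ⇒ (c0=0, c1=1)
[Gauss-Seidel] macro 4: S0 reads c0=0 → after 1×micro: 2; S1 reads c0=2 → after 2×micro: 1 ⇒ (c0=2, c1=1)
[Gauss-Seidel] macro 5: S0 reads c0=2 → after 1×micro: 0; S1 reads c0=0 → after 2×micro: 1 ⇒ (c0=0, c1=1)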